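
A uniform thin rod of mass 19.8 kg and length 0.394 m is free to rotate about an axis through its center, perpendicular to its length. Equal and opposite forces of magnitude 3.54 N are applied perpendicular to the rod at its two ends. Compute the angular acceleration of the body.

I = (1/12)ML² = (1/12)(19.8)(0.394)² = 0.2561 kg·m².
The couple gives τ = F·(L/2) + F·(L/2) = F L = (3.54)(0.394) = 1.395 N·m.
From τ = Iα: α = 1.395/0.2561 = 5.445 rad/s².

α ≈ 5.45 rad/s²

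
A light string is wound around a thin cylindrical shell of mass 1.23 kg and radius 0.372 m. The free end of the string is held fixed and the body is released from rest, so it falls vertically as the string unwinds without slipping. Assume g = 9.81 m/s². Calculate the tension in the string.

Translation: Mg − T = Ma. Rotation about the center: TR = Iα with I = MR².
With a = αR: T = (I/R²)a = M a, so Mg = (1 + 1.000)Ma.
a = g/(1 + 1.000) = 9.81/2.000 = 4.905 m/s².
T = 1.000·M·a = (1.000)(1.23)(4.905) = 6.033 N.

T ≈ 6.03 N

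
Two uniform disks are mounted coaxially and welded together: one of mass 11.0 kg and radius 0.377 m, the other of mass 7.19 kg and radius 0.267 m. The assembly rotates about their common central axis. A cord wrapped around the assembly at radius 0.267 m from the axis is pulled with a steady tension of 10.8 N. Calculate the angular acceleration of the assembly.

α ≈ 2.78 rad/s²

I = ½M₁R₁² + ½M₂R₂² = ½(11.0)(0.377)² + ½(7.19)(0.267)² = 1.038 kg·m².
τ = F r = (10.8)(0.267) = 2.884 N·m.
α = τ/I = 2.884/1.038 = 2.778 rad/s².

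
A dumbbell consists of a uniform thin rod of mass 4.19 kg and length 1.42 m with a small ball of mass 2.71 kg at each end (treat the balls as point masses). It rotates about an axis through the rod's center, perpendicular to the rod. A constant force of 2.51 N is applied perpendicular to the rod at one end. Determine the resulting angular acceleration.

α ≈ 0.519 rad/s²

I_rod = (1/12)ML² = (1/12)(4.19)(1.42)² = 0.7041 kg·m².
I_balls = 2·m·(L/2)² = 2(2.71)(0.7100)² = 2.732 kg·m².
Total I = 3.436 kg·m².
τ = F·(L/2) = (2.51)(0.710) = 1.782 N·m.
α = τ/I = 1.782/3.436 = 0.5186 rad/s².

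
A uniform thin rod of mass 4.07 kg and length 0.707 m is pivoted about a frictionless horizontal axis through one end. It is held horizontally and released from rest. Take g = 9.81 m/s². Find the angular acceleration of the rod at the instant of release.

About the pivot, I = (1/3)ML² = (1/3)(4.07)(0.707)² = 0.6781 kg·m².
The weight acts at the center, a distance L/2 = 0.3535 m from the pivot; τ = Mg(L/2) = 14.11 N·m.
α = τ/I = 14.11/0.6781 = 20.81 rad/s².

α ≈ 20.8 rad/s²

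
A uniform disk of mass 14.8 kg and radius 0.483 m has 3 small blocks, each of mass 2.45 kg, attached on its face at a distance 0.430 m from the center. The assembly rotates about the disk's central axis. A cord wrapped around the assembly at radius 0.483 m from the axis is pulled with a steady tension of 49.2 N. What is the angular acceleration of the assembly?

α ≈ 7.70 rad/s²

I_disk = ½MR² = ½(14.8)(0.483)² = 1.726 kg·m².
I_blocks = 3·m·r² = 3(2.45)(0.430)² = 1.359 kg·m².
Total I = 3.085 kg·m².
τ = F r = (49.2)(0.483) = 23.76 N·m.
α = τ/I = 23.76/3.085 = 7.702 rad/s².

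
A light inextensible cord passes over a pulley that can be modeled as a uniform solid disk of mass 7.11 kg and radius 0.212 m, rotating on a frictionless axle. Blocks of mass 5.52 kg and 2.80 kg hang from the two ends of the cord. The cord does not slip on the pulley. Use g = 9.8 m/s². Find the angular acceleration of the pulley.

I = ½MR² = (1/2)(7.11)(0.212)² = 0.1598 kg·m².
Heavier block: m₁g − T₁ = m₁a. Lighter block: T₂ − m₂g = m₂a.
Pulley: (T₁ − T₂)R = Iα = I(a/R), so T₁ − T₂ = (I/R²)a = (1/2)M_p a = 3.555·a.
Adding the three: (m₁ − m₂)g = (m₁ + m₂ + 3.555)a, so a = (5.52 − 2.80)(9.8)/(5.52 + 2.80 + 3.555) = 2.245 m/s².
α = a/R = 2.245/0.212 = 10.59 rad/s².

α ≈ 10.6 rad/s²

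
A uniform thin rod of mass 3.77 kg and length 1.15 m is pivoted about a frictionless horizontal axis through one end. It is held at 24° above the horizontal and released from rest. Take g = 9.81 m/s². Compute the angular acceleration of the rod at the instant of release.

About the pivot, I = (1/3)ML² = (1/3)(3.77)(1.15)² = 1.662 kg·m².
The weight acts at the center, a distance L/2 = 0.5750 m from the pivot; τ = Mg(L/2) cos 24° = 19.43 N·m.
α = τ/I = 19.43/1.662 = 11.69 rad/s².
(Equivalently α = (3g/(2L)) cos 24° = 11.69 rad/s².)

α ≈ 11.7 rad/s²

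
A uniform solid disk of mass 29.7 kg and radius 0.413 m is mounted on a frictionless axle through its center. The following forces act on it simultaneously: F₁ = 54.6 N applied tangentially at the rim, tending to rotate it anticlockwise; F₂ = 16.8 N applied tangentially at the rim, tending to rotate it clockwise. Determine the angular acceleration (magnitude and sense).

α ≈ 6.16 rad/s², anticlockwise

I = ½MR² = (1/2)(29.7)(0.413)² = 2.533 kg·m².
Taking anticlockwise as positive: τ₁ = +(54.6)(0.413) = +22.55 N·m; τ₂ = −(16.8)(0.413) = −6.938 N·m.
Net torque τ = 15.61 N·m.
α = τ/I = 15.61/2.533 = 6.163 rad/s².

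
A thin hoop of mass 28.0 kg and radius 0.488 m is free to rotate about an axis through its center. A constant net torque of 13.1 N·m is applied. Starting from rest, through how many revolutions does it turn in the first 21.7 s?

≈ 73.6 revolutions

I = MR² = (28.0)(0.488)² = 6.668 kg·m².
α = τ/I = 13.1/6.668 = 1.965 rad/s².
θ = ½αt² = ½(1.965)(21.7)² = 462.6 rad.
Revolutions = θ/(2π) = 73.62.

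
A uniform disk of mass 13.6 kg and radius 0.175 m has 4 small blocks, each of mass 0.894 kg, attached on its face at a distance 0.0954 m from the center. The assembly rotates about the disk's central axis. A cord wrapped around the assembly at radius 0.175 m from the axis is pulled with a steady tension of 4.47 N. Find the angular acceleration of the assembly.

α ≈ 3.25 rad/s²

I_disk = ½MR² = ½(13.6)(0.175)² = 0.2082 kg·m².
I_blocks = 4·m·r² = 4(0.894)(0.0954)² = 0.03255 kg·m².
Total I = 0.2408 kg·m².
τ = F r = (4.47)(0.175) = 0.7822 N·m.
α = τ/I = 0.7822/0.2408 = 3.249 rad/s².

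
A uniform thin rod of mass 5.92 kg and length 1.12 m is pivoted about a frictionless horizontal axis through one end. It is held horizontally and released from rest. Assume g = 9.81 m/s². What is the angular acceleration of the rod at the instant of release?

About the pivot, I = (1/3)ML² = (1/3)(5.92)(1.12)² = 2.475 kg·m².
The weight acts at the center, a distance L/2 = 0.5600 m from the pivot; τ = Mg(L/2) = 32.52 N·m.
α = τ/I = 32.52/2.475 = 13.14 rad/s².

α ≈ 13.1 rad/s²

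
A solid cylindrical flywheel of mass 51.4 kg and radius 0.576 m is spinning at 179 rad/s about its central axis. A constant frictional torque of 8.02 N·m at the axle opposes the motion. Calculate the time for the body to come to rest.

t ≈ 190 s

I = ½MR² = (1/2)(51.4)(0.576)² = 8.527 kg·m².
The net torque has magnitude 8.02 N·m, opposing ω.
|α| = τ/I = 8.020/8.527 = 0.9406 rad/s² (deceleration).
0 = ω₀ − |α|t ⇒ t = ω₀/|α| = 179/0.9406 = 190.3 s.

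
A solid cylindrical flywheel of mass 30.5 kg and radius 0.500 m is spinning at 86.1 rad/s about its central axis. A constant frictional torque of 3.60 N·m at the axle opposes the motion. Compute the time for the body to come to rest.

I = ½MR² = (1/2)(30.5)(0.500)² = 3.812 kg·m².
The net torque has magnitude 3.60 N·m, opposing ω.
|α| = τ/I = 3.600/3.812 = 0.9443 rad/s² (deceleration).
0 = ω₀ − |α|t ⇒ t = ω₀/|α| = 86.1/0.9443 = 91.18 s.

t ≈ 91.2 s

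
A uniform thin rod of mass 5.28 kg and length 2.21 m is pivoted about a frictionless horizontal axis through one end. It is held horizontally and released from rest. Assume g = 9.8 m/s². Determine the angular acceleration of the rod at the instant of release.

α ≈ 6.65 rad/s²

About the pivot, I = (1/3)ML² = (1/3)(5.28)(2.21)² = 8.596 kg·m².
The weight acts at the center, a distance L/2 = 1.105 m from the pivot; τ = Mg(L/2) = 57.18 N·m.
α = τ/I = 57.18/8.596 = 6.652 rad/s².
(Equivalently α = (3g/(2L)) = 6.652 rad/s².)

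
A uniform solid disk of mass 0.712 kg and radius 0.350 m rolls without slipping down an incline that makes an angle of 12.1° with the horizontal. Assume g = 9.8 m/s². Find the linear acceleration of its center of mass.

a ≈ 1.37 m/s²

Translation along the incline: Mg sinθ − f = Ma.
Rotation about the center: fR = Iα with I = ½MR². No-slip gives a = αR, so f = (I/R²)a = (1/2)M a.
Substituting: Mg sinθ = (1 + 0.5000)Ma, so a = g sinθ/(1 + 0.5000) = (9.8) sin 12.1° / 1.500 = 1.370 m/s².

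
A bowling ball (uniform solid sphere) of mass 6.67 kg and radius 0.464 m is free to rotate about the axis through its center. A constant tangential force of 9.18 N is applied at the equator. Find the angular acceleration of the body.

I = (2/5)MR² = (2/5)(6.67)(0.464)² = 0.5744 kg·m².
τ = F R = (9.18)(0.464) = 4.260 N·m.
Newton's second law for rotation, τ = Iα, gives α = τ/I = 4.260/0.5744 = 7.415 rad/s².

α ≈ 7.42 rad/s²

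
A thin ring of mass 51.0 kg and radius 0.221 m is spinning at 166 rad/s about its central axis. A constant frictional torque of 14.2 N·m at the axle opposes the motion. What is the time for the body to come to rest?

I = MR² = (51.0)(0.221)² = 2.491 kg·m².
The net torque has magnitude 14.2 N·m, opposing ω.
|α| = τ/I = 14.20/2.491 = 5.701 rad/s² (deceleration).
0 = ω₀ − |α|t ⇒ t = ω₀/|α| = 166/5.701 = 29.12 s.

t ≈ 29.1 s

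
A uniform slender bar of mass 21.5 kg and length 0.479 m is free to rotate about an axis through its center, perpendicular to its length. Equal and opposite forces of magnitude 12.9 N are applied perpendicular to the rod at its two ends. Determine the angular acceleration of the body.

I = (1/12)ML² = (1/12)(21.5)(0.479)² = 0.4111 kg·m².
The couple gives τ = F·(L/2) + F·(L/2) = F L = (12.9)(0.479) = 6.179 N·m.
From τ = Iα: α = 6.179/0.4111 = 15.03 rad/s².

α ≈ 15.0 rad/s²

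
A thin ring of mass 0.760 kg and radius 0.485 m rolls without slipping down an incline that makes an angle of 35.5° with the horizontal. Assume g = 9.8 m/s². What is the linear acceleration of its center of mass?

Translation along the incline: Mg sinθ − f = Ma.
Rotation about the center: fR = Iα with I = MR². No-slip gives a = αR, so f = (I/R²)a = M a.
Substituting: Mg sinθ = (1 + 1.000)Ma, so a = g sinθ/(1 + 1.000) = (9.8) sin 35.5° / 2.000 = 2.845 m/s².

a ≈ 2.85 m/s²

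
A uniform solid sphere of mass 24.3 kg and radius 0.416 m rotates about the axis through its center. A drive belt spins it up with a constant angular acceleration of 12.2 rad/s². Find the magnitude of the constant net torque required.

I = (2/5)MR² = (2/5)(24.3)(0.416)² = 1.682 kg·m².
τ = Iα = (1.682)(12.20) = 20.52 N·m.

τ ≈ 20.5 N·m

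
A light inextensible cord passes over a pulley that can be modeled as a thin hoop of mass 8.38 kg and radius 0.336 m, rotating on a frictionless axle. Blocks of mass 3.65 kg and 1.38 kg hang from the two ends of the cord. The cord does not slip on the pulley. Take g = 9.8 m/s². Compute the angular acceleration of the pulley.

I = MR² = (8.38)(0.336)² = 0.9461 kg·m².
Heavier block: m₁g − T₁ = m₁a. Lighter block: T₂ − m₂g = m₂a.
Pulley: (T₁ − T₂)R = Iα = I(a/R), so T₁ − T₂ = (I/R²)a = 1·M_p a = 8.380·a.
Adding the three: (m₁ − m₂)g = (m₁ + m₂ + 8.380)a, so a = (3.65 − 1.38)(9.8)/(3.65 + 1.38 + 8.380) = 1.659 m/s².
α = a/R = 1.659/0.336 = 4.937 rad/s².

α ≈ 4.94 rad/s²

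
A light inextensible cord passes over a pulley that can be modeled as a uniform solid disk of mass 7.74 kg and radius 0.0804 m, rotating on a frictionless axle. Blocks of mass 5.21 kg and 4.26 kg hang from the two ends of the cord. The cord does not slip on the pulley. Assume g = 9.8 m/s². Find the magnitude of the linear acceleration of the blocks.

a ≈ 0.698 m/s²

I = ½MR² = (1/2)(7.74)(0.0804)² = 0.02502 kg·m².
Heavier block: m₁g − T₁ = m₁a. Lighter block: T₂ − m₂g = m₂a.
Pulley: (T₁ − T₂)R = Iα = I(a/R), so T₁ − T₂ = (I/R²)a = (1/2)M_p a = 3.870·a.
Adding the three: (m₁ − m₂)g = (m₁ + m₂ + 3.870)a, so a = (5.21 − 4.26)(9.8)/(5.21 + 4.26 + 3.870) = 0.6979 m/s².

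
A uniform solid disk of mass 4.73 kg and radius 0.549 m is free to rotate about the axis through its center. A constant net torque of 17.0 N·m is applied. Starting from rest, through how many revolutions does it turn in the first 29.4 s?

≈ 1640 revolutions

I = ½MR² = (1/2)(4.73)(0.549)² = 0.7128 kg·m².
α = τ/I = 17.0/0.7128 = 23.85 rad/s².
θ = ½αt² = ½(23.85)(29.4)² = 10310 rad.
Revolutions = θ/(2π) = 1640.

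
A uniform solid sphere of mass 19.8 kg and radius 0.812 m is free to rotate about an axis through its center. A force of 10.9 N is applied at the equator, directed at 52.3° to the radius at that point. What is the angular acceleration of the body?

I = (2/5)MR² = (2/5)(19.8)(0.812)² = 5.222 kg·m².
Only the tangential component produces torque: τ = F R sinθ = (10.9)(0.812) sin 52.3° = 7.003 N·m.
Newton's second law for rotation, τ = Iα, gives α = τ/I = 7.003/5.222 = 1.341 rad/s².

α ≈ 1.34 rad/s²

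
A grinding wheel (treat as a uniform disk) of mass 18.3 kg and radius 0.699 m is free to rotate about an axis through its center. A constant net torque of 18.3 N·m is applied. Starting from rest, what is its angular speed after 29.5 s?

I = ½MR² = (1/2)(18.3)(0.699)² = 4.471 kg·m².
α = τ/I = 18.3/4.471 = 4.093 rad/s².
ω = ω₀ + αt = 0 + (4.093)(29.5) = 120.8 rad/s.

ω ≈ 121 rad/s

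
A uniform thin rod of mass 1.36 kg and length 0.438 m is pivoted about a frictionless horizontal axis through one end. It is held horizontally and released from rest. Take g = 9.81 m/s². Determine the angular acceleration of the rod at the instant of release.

α ≈ 33.6 rad/s²

About the pivot, I = (1/3)ML² = (1/3)(1.36)(0.438)² = 0.08697 kg·m².
The weight acts at the center, a distance L/2 = 0.2190 m from the pivot; τ = Mg(L/2) = 2.922 N·m.
α = τ/I = 2.922/0.08697 = 33.60 rad/s².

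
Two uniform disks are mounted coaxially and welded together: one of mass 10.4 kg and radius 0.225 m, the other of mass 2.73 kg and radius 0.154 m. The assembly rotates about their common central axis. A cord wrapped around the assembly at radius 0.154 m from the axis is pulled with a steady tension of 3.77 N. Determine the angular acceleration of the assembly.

α ≈ 1.96 rad/s²

I = ½M₁R₁² + ½M₂R₂² = ½(10.4)(0.225)² + ½(2.73)(0.154)² = 0.2956 kg·m².
τ = F r = (3.77)(0.154) = 0.5806 N·m.
α = τ/I = 0.5806/0.2956 = 1.964 rad/s².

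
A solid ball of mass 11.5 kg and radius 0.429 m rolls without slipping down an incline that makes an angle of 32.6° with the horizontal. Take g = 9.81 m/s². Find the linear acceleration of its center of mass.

a ≈ 3.78 m/s²

Translation along the incline: Mg sinθ − f = Ma.
Rotation about the center: fR = Iα with I = (2/5)MR². No-slip gives a = αR, so f = (I/R²)a = (2/5)M a.
Substituting: Mg sinθ = (1 + 0.4000)Ma, so a = g sinθ/(1 + 0.4000) = (9.81) sin 32.6° / 1.400 = 3.775 m/s².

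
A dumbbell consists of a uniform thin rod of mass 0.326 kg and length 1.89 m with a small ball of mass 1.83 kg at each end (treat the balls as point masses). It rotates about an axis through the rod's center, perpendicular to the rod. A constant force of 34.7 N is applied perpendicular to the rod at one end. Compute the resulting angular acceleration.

I_rod = (1/12)ML² = (1/12)(0.326)(1.89)² = 0.09704 kg·m².
I_balls = 2·m·(L/2)² = 2(1.83)(0.9450)² = 3.268 kg·m².
Total I = 3.366 kg·m².
τ = F·(L/2) = (34.7)(0.945) = 32.79 N·m.
α = τ/I = 32.79/3.366 = 9.743 rad/s².

α ≈ 9.74 rad/s²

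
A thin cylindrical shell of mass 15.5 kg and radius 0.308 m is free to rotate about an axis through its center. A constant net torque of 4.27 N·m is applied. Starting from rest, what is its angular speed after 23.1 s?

ω ≈ 67.1 rad/s

I = MR² = (15.5)(0.308)² = 1.470 kg·m².
α = τ/I = 4.27/1.470 = 2.904 rad/s².
ω = ω₀ + αt = 0 + (2.904)(23.1) = 67.08 rad/s.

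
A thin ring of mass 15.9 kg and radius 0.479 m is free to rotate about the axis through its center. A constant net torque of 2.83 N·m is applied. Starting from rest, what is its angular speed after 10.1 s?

I = MR² = (15.9)(0.479)² = 3.648 kg·m².
α = τ/I = 2.83/3.648 = 0.7757 rad/s².
ω = ω₀ + αt = 0 + (0.7757)(10.1) = 7.835 rad/s.

ω ≈ 7.84 rad/s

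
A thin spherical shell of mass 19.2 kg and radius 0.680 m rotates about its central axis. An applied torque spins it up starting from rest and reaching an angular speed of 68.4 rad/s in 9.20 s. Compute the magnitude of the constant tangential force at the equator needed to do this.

I = (2/3)MR² = (2/3)(19.2)(0.680)² = 5.919 kg·m².
α = Δω/Δt = (68.4 − 0)/9.20 = 7.435 rad/s².
The required torque is τ = Iα = (5.919)(7.435) = 44.00 N·m.
A tangential force at the equator gives τ = FR, so F = τ/R = 44.00/0.680 = 64.71 N.

F ≈ 64.7 N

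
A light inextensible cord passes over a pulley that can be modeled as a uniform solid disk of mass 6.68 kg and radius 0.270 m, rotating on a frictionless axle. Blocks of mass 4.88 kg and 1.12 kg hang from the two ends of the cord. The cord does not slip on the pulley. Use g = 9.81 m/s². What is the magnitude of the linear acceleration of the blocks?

I = ½MR² = (1/2)(6.68)(0.270)² = 0.2435 kg·m².
Heavier block: m₁g − T₁ = m₁a. Lighter block: T₂ − m₂g = m₂a.
Pulley: (T₁ − T₂)R = Iα = I(a/R), so T₁ − T₂ = (I/R²)a = (1/2)M_p a = 3.340·a.
Adding the three: (m₁ − m₂)g = (m₁ + m₂ + 3.340)a, so a = (4.88 − 1.12)(9.81)/(4.88 + 1.12 + 3.340) = 3.949 m/s².

a ≈ 3.95 m/s²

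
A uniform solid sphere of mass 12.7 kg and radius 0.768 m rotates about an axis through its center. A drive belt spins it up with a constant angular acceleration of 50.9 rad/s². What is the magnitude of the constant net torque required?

τ ≈ 153 N·m

I = (2/5)MR² = (2/5)(12.7)(0.768)² = 2.996 kg·m².
τ = Iα = (2.996)(50.90) = 152.5 N·m.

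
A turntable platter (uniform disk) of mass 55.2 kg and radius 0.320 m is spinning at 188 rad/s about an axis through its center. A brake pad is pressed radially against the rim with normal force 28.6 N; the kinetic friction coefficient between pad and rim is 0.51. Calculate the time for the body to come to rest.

I = ½MR² = (1/2)(55.2)(0.320)² = 2.826 kg·m².
Friction force f = μN = (0.51)(28.6) = 14.59 N at the rim; torque magnitude τ = fR = 4.668 N·m, opposing ω.
|α| = τ/I = 4.668/2.826 = 1.651 rad/s² (deceleration).
0 = ω₀ − |α|t ⇒ t = ω₀/|α| = 188/1.651 = 113.8 s.

t ≈ 114 s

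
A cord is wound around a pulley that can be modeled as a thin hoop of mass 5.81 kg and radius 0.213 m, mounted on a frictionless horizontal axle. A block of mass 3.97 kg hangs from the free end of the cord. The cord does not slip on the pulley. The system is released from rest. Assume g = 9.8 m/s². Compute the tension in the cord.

T ≈ 23.1 N

I = MR² = (5.81)(0.213)² = 0.2636 kg·m².
Block: mg − T = ma. Pulley: TR = Iα. No-slip: a = αR, so T = (I/R²)a = 5.810·a.
Then mg = (m + 5.810)a, so a = (3.97)(9.8)/(3.97 + 5.810) = 3.978 m/s².
T = 5.810·a = 23.11 N.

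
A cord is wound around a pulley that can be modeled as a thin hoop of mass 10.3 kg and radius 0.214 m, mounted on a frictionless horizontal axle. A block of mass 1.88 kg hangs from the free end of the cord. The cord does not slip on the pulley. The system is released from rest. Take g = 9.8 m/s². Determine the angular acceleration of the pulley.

α ≈ 7.07 rad/s²

I = MR² = (10.3)(0.214)² = 0.4717 kg·m².
Block: mg − T = ma. Pulley: TR = Iα. No-slip: a = αR, so T = (I/R²)a = 10.30·a.
Then mg = (m + 10.30)a, so a = (1.88)(9.8)/(1.88 + 10.30) = 1.513 m/s².
α = a/R = 1.513/0.214 = 7.068 rad/s².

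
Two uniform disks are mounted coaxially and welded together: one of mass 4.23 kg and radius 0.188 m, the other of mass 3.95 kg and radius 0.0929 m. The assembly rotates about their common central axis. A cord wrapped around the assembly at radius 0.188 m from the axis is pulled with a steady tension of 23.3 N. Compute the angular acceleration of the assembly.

α ≈ 47.7 rad/s²

I = ½M₁R₁² + ½M₂R₂² = ½(4.23)(0.188)² + ½(3.95)(0.0929)² = 0.09180 kg·m².
τ = F r = (23.3)(0.188) = 4.380 N·m.
α = τ/I = 4.380/0.09180 = 47.72 rad/s².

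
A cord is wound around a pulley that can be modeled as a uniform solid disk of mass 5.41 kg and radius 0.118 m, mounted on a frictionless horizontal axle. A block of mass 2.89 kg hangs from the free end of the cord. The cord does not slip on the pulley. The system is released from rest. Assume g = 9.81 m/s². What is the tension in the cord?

I = ½MR² = (1/2)(5.41)(0.118)² = 0.03766 kg·m².
Block: mg − T = ma. Pulley: TR = Iα. No-slip: a = αR, so T = (I/R²)a = 2.705·a.
Then mg = (m + 2.705)a, so a = (2.89)(9.81)/(2.89 + 2.705) = 5.067 m/s².
T = 2.705·a = 13.71 N.

T ≈ 13.7 N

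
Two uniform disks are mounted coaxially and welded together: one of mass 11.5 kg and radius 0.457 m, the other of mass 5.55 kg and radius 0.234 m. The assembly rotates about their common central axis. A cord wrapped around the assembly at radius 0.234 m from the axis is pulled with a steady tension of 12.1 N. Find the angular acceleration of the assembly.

α ≈ 2.09 rad/s²

I = ½M₁R₁² + ½M₂R₂² = ½(11.5)(0.457)² + ½(5.55)(0.234)² = 1.353 kg·m².
τ = F r = (12.1)(0.234) = 2.831 N·m.
α = τ/I = 2.831/1.353 = 2.093 rad/s².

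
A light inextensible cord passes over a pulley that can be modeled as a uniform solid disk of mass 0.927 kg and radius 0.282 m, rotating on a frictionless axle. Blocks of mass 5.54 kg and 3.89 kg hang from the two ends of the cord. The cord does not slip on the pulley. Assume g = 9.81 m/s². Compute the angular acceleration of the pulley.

I = ½MR² = (1/2)(0.927)(0.282)² = 0.03686 kg·m².
Heavier block: m₁g − T₁ = m₁a. Lighter block: T₂ − m₂g = m₂a.
Pulley: (T₁ − T₂)R = Iα = I(a/R), so T₁ − T₂ = (I/R²)a = (1/2)M_p a = 0.4635·a.
Adding the three: (m₁ − m₂)g = (m₁ + m₂ + 0.4635)a, so a = (5.54 − 3.89)(9.81)/(5.54 + 3.89 + 0.4635) = 1.636 m/s².
α = a/R = 1.636/0.282 = 5.802 rad/s².

α ≈ 5.80 rad/s²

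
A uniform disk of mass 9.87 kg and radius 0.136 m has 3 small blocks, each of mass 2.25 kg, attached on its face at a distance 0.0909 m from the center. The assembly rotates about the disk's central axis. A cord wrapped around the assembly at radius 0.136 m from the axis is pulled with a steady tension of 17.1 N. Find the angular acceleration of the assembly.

I_disk = ½MR² = ½(9.87)(0.136)² = 0.09128 kg·m².
I_blocks = 3·m·r² = 3(2.25)(0.0909)² = 0.05577 kg·m².
Total I = 0.1471 kg·m².
τ = F r = (17.1)(0.136) = 2.326 N·m.
α = τ/I = 2.326/0.1471 = 15.81 rad/s².

α ≈ 15.8 rad/s²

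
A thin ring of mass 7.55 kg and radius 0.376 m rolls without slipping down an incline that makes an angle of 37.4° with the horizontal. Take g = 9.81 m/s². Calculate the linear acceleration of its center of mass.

Translation along the incline: Mg sinθ − f = Ma.
Rotation about the center: fR = Iα with I = MR². No-slip gives a = αR, so f = (I/R²)a = M a.
Substituting: Mg sinθ = (1 + 1.000)Ma, so a = g sinθ/(1 + 1.000) = (9.81) sin 37.4° / 2.000 = 2.979 m/s².

a ≈ 2.98 m/s²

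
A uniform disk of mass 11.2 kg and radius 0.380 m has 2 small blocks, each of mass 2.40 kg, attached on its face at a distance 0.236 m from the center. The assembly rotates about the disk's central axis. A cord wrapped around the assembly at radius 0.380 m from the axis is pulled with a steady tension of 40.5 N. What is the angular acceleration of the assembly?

I_disk = ½MR² = ½(11.2)(0.380)² = 0.8086 kg·m².
I_blocks = 2·m·r² = 2(2.40)(0.236)² = 0.2673 kg·m².
Total I = 1.076 kg·m².
τ = F r = (40.5)(0.380) = 15.39 N·m.
α = τ/I = 15.39/1.076 = 14.30 rad/s².

α ≈ 14.3 rad/s²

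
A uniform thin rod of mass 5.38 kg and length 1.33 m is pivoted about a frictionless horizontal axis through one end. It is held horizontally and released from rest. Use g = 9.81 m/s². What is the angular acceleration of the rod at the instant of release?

About the pivot, I = (1/3)ML² = (1/3)(5.38)(1.33)² = 3.172 kg·m².
The weight acts at the center, a distance L/2 = 0.6650 m from the pivot; τ = Mg(L/2) = 35.10 N·m.
α = τ/I = 35.10/3.172 = 11.06 rad/s².
(Equivalently α = (3g/(2L)) = 11.06 rad/s².)

α ≈ 11.1 rad/s²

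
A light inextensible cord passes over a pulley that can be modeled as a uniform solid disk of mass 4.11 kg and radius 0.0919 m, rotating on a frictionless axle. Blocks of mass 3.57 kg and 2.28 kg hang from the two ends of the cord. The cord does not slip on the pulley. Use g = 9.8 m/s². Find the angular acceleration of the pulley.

α ≈ 17.4 rad/s²

I = ½MR² = (1/2)(4.11)(0.0919)² = 0.01736 kg·m².
Heavier block: m₁g − T₁ = m₁a. Lighter block: T₂ − m₂g = m₂a.
Pulley: (T₁ − T₂)R = Iα = I(a/R), so T₁ − T₂ = (I/R²)a = (1/2)M_p a = 2.055·a.
Adding the three: (m₁ − m₂)g = (m₁ + m₂ + 2.055)a, so a = (3.57 − 2.28)(9.8)/(3.57 + 2.28 + 2.055) = 1.599 m/s².
α = a/R = 1.599/0.0919 = 17.40 rad/s².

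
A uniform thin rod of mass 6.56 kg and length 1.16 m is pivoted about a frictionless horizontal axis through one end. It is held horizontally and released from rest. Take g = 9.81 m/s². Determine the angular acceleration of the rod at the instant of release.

α ≈ 12.7 rad/s²

About the pivot, I = (1/3)ML² = (1/3)(6.56)(1.16)² = 2.942 kg·m².
The weight acts at the center, a distance L/2 = 0.5800 m from the pivot; τ = Mg(L/2) = 37.33 N·m.
α = τ/I = 37.33/2.942 = 12.69 rad/s².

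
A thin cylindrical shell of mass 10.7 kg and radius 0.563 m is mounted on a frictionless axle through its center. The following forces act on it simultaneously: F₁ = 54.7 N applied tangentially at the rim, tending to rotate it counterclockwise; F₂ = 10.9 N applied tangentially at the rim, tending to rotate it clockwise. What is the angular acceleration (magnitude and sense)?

I = MR² = (10.7)(0.563)² = 3.392 kg·m².
Taking counterclockwise as positive: τ₁ = +(54.7)(0.563) = +30.80 N·m; τ₂ = −(10.9)(0.563) = −6.137 N·m.
Net torque τ = 24.66 N·m.
α = τ/I = 24.66/3.392 = 7.271 rad/s².

α ≈ 7.27 rad/s², counterclockwise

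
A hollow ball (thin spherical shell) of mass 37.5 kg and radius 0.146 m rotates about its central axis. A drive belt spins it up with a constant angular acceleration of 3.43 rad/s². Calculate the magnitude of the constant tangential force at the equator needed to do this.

F ≈ 12.5 N

I = (2/3)MR² = (2/3)(37.5)(0.146)² = 0.5329 kg·m².
The required torque is τ = Iα = (0.5329)(3.430) = 1.828 N·m.
A tangential force at the equator gives τ = FR, so F = τ/R = 1.828/0.146 = 12.52 N.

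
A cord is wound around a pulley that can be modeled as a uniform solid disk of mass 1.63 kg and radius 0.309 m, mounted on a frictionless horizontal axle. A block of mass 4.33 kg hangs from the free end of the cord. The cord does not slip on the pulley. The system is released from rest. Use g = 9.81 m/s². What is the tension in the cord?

I = ½MR² = (1/2)(1.63)(0.309)² = 0.07782 kg·m².
Block: mg − T = ma. Pulley: TR = Iα. No-slip: a = αR, so T = (I/R²)a = 0.8150·a.
Then mg = (m + 0.8150)a, so a = (4.33)(9.81)/(4.33 + 0.8150) = 8.256 m/s².
T = 0.8150·a = 6.729 N.

T ≈ 6.73 N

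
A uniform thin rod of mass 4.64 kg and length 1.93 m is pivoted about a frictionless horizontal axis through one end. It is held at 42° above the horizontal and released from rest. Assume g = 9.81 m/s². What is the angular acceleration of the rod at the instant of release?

About the pivot, I = (1/3)ML² = (1/3)(4.64)(1.93)² = 5.761 kg·m².
The weight acts at the center, a distance L/2 = 0.9650 m from the pivot; τ = Mg(L/2) cos 42° = 32.64 N·m.
α = τ/I = 32.64/5.761 = 5.666 rad/s².

α ≈ 5.67 rad/s²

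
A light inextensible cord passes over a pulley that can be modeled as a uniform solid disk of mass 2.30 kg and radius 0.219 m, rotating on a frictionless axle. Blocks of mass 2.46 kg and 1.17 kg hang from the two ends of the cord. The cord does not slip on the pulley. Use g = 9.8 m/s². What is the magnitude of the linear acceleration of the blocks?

a ≈ 2.64 m/s²

I = ½MR² = (1/2)(2.30)(0.219)² = 0.05516 kg·m².
Heavier block: m₁g − T₁ = m₁a. Lighter block: T₂ − m₂g = m₂a.
Pulley: (T₁ − T₂)R = Iα = I(a/R), so T₁ − T₂ = (I/R²)a = (1/2)M_p a = 1.150·a.
Adding the three: (m₁ − m₂)g = (m₁ + m₂ + 1.150)a, so a = (2.46 − 1.17)(9.8)/(2.46 + 1.17 + 1.150) = 2.645 m/s².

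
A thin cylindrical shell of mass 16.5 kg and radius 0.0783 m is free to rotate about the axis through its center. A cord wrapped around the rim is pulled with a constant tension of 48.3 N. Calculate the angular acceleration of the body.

I = MR² = (16.5)(0.0783)² = 0.1012 kg·m².
τ = F R = (48.3)(0.0783) = 3.782 N·m.
From τ = Iα: α = 3.782/0.1012 = 37.39 rad/s².

α ≈ 37.4 rad/s²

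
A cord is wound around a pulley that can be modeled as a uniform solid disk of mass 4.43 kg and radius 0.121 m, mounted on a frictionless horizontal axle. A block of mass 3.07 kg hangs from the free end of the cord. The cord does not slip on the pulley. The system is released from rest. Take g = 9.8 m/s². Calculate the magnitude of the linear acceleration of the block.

a ≈ 5.69 m/s²

I = ½MR² = (1/2)(4.43)(0.121)² = 0.03243 kg·m².
Block: mg − T = ma. Pulley: TR = Iα. No-slip: a = αR, so T = (I/R²)a = 2.215·a.
Then mg = (m + 2.215)a, so a = (3.07)(9.8)/(3.07 + 2.215) = 5.693 m/s².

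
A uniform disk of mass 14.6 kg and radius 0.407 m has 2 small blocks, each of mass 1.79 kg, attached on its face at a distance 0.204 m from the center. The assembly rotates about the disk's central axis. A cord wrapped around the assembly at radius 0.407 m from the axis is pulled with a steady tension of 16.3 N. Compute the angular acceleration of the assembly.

α ≈ 4.88 rad/s²

I_disk = ½MR² = ½(14.6)(0.407)² = 1.209 kg·m².
I_blocks = 2·m·r² = 2(1.79)(0.204)² = 0.1490 kg·m².
Total I = 1.358 kg·m².
τ = F r = (16.3)(0.407) = 6.634 N·m.
α = τ/I = 6.634/1.358 = 4.884 rad/s².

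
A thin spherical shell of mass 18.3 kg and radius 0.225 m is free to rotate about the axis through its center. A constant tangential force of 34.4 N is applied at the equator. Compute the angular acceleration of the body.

I = (2/3)MR² = (2/3)(18.3)(0.225)² = 0.6176 kg·m².
τ = F R = (34.4)(0.225) = 7.740 N·m.
From τ = Iα: α = 7.740/0.6176 = 12.53 rad/s².

α ≈ 12.5 rad/s²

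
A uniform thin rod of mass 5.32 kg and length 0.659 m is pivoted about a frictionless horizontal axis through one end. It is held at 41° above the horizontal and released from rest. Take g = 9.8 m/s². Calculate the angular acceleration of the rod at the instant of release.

α ≈ 16.8 rad/s²

About the pivot, I = (1/3)ML² = (1/3)(5.32)(0.659)² = 0.7701 kg·m².
The weight acts at the center, a distance L/2 = 0.3295 m from the pivot; τ = Mg(L/2) cos 41° = 12.97 N·m.
α = τ/I = 12.97/0.7701 = 16.83 rad/s².
(Equivalently α = (3g/(2L)) cos 41° = 16.83 rad/s².)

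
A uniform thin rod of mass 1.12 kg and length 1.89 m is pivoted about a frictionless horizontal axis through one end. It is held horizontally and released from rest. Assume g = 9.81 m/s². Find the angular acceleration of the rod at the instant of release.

α ≈ 7.79 rad/s²

About the pivot, I = (1/3)ML² = (1/3)(1.12)(1.89)² = 1.334 kg·m².
The weight acts at the center, a distance L/2 = 0.9450 m from the pivot; τ = Mg(L/2) = 10.38 N·m.
α = τ/I = 10.38/1.334 = 7.786 rad/s².
(Equivalently α = (3g/(2L)) = 7.786 rad/s².)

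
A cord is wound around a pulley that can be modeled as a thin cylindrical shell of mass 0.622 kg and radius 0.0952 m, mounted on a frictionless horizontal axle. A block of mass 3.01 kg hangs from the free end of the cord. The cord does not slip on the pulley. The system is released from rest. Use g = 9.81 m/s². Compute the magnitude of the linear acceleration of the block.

a ≈ 8.13 m/s²

I = MR² = (0.622)(0.0952)² = 0.005637 kg·m².
Block: mg − T = ma. Pulley: TR = Iα. No-slip: a = αR, so T = (I/R²)a = 0.6220·a.
Then mg = (m + 0.6220)a, so a = (3.01)(9.81)/(3.01 + 0.6220) = 8.130 m/s².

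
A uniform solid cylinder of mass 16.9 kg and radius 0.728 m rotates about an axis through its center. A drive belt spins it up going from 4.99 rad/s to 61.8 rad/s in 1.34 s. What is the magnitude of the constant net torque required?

τ ≈ 190 N·m

I = ½MR² = (1/2)(16.9)(0.728)² = 4.478 kg·m².
α = Δω/Δt = (61.8 − 4.99)/1.34 = 42.40 rad/s².
τ = Iα = (4.478)(42.40) = 189.9 N·m.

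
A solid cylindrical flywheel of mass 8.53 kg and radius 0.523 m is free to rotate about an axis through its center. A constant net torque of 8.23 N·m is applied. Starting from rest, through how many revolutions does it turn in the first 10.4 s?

≈ 60.7 revolutions

I = ½MR² = (1/2)(8.53)(0.523)² = 1.167 kg·m².
α = τ/I = 8.23/1.167 = 7.055 rad/s².
θ = ½αt² = ½(7.055)(10.4)² = 381.5 rad.
Revolutions = θ/(2π) = 60.72.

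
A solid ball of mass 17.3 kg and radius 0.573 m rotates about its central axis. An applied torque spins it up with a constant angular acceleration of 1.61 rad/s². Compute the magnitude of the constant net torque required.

I = (2/5)MR² = (2/5)(17.3)(0.573)² = 2.272 kg·m².
τ = Iα = (2.272)(1.610) = 3.658 N·m.

τ ≈ 3.66 N·m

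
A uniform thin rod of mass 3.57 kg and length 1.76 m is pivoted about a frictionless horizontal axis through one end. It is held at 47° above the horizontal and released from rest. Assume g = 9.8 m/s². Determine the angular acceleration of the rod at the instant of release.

α ≈ 5.70 rad/s²

About the pivot, I = (1/3)ML² = (1/3)(3.57)(1.76)² = 3.686 kg·m².
The weight acts at the center, a distance L/2 = 0.8800 m from the pivot; τ = Mg(L/2) cos 47° = 21.00 N·m.
α = τ/I = 21.00/3.686 = 5.696 rad/s².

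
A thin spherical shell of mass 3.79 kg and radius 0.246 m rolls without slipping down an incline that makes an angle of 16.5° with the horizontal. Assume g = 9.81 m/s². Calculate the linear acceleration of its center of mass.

a ≈ 1.67 m/s²

Translation along the incline: Mg sinθ − f = Ma.
Rotation about the center: fR = Iα with I = (2/3)MR². No-slip gives a = αR, so f = (I/R²)a = (2/3)M a.
Substituting: Mg sinθ = (1 + 0.6667)Ma, so a = g sinθ/(1 + 0.6667) = (9.81) sin 16.5° / 1.667 = 1.672 m/s².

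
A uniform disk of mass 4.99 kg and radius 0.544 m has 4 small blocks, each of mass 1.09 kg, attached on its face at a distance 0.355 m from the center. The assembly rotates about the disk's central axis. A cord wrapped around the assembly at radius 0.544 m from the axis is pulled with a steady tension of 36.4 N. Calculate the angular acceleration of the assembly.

α ≈ 15.4 rad/s²

I_disk = ½MR² = ½(4.99)(0.544)² = 0.7384 kg·m².
I_blocks = 4·m·r² = 4(1.09)(0.355)² = 0.5495 kg·m².
Total I = 1.288 kg·m².
τ = F r = (36.4)(0.544) = 19.80 N·m.
α = τ/I = 19.80/1.288 = 15.38 rad/s².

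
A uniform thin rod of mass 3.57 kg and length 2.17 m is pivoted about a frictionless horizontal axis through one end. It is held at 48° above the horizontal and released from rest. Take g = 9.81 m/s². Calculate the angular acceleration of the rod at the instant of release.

About the pivot, I = (1/3)ML² = (1/3)(3.57)(2.17)² = 5.604 kg·m².
The weight acts at the center, a distance L/2 = 1.085 m from the pivot; τ = Mg(L/2) cos 48° = 25.43 N·m.
α = τ/I = 25.43/5.604 = 4.537 rad/s².

α ≈ 4.54 rad/s²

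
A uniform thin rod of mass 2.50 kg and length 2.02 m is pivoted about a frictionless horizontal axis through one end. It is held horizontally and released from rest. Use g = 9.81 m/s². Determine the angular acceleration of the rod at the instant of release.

α ≈ 7.28 rad/s²

About the pivot, I = (1/3)ML² = (1/3)(2.50)(2.02)² = 3.400 kg·m².
The weight acts at the center, a distance L/2 = 1.010 m from the pivot; τ = Mg(L/2) = 24.77 N·m.
α = τ/I = 24.77/3.400 = 7.285 rad/s².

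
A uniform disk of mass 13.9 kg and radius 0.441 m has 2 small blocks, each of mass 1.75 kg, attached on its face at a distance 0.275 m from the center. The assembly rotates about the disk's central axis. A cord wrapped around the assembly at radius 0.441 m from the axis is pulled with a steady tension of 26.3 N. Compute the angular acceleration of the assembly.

I_disk = ½MR² = ½(13.9)(0.441)² = 1.352 kg·m².
I_blocks = 2·m·r² = 2(1.75)(0.275)² = 0.2647 kg·m².
Total I = 1.616 kg·m².
τ = F r = (26.3)(0.441) = 11.60 N·m.
α = τ/I = 11.60/1.616 = 7.176 rad/s².

α ≈ 7.18 rad/s²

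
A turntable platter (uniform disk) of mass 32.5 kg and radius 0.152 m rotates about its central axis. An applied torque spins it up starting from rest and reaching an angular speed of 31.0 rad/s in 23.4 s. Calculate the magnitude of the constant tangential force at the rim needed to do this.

F ≈ 3.27 N

I = ½MR² = (1/2)(32.5)(0.152)² = 0.3754 kg·m².
α = Δω/Δt = (31.0 − 0)/23.4 = 1.325 rad/s².
The required torque is τ = Iα = (0.3754)(1.325) = 0.4974 N·m.
A tangential force at the rim gives τ = FR, so F = τ/R = 0.4974/0.152 = 3.272 N.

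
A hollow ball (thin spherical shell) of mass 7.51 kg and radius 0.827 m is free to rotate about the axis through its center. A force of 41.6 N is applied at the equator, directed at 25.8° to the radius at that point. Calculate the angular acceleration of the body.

I = (2/3)MR² = (2/3)(7.51)(0.827)² = 3.424 kg·m².
Only the tangential component produces torque: τ = F R sinθ = (41.6)(0.827) sin 25.8° = 14.97 N·m.
Newton's second law for rotation, τ = Iα, gives α = τ/I = 14.97/3.424 = 4.373 rad/s².

α ≈ 4.37 rad/s²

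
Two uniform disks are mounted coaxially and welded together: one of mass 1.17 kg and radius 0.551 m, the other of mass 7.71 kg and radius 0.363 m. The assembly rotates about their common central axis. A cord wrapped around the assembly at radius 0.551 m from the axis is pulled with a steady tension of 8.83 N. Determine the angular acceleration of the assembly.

α ≈ 7.10 rad/s²

I = ½M₁R₁² + ½M₂R₂² = ½(1.17)(0.551)² + ½(7.71)(0.363)² = 0.6856 kg·m².
τ = F r = (8.83)(0.551) = 4.865 N·m.
α = τ/I = 4.865/0.6856 = 7.097 rad/s².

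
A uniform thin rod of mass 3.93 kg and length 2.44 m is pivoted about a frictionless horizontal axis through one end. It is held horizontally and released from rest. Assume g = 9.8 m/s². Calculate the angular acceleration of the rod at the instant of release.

About the pivot, I = (1/3)ML² = (1/3)(3.93)(2.44)² = 7.799 kg·m².
The weight acts at the center, a distance L/2 = 1.220 m from the pivot; τ = Mg(L/2) = 46.99 N·m.
α = τ/I = 46.99/7.799 = 6.025 rad/s².
(Equivalently α = (3g/(2L)) = 6.025 rad/s².)

α ≈ 6.02 rad/s²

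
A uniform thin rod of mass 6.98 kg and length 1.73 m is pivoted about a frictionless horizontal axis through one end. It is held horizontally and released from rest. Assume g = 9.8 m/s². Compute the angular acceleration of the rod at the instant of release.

About the pivot, I = (1/3)ML² = (1/3)(6.98)(1.73)² = 6.963 kg·m².
The weight acts at the center, a distance L/2 = 0.8650 m from the pivot; τ = Mg(L/2) = 59.17 N·m.
α = τ/I = 59.17/6.963 = 8.497 rad/s².
(Equivalently α = (3g/(2L)) = 8.497 rad/s².)

α ≈ 8.50 rad/s²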